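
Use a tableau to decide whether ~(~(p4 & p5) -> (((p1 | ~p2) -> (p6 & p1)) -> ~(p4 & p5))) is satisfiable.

Unsatisfiable

Initial set: {~(~(p4 & p5) -> (((p1 | ~p2) -> (p6 & p1)) -> ~(p4 & p5)))}.
~(~(p4 & p5) -> (((p1 | ~p2) -> (p6 & p1)) -> ~(p4 & p5))): α-rule — add ~(p4 & p5), ~(((p1 | ~p2) -> (p6 & p1)) -> ~(p4 & p5)).
~(((p1 | ~p2) -> (p6 & p1)) -> ~(p4 & p5)): α-rule — add ((p1 | ~p2) -> (p6 & p1)), ~~(p4 & p5).
~~(p4 & p5): α-rule — add p4, p5.
~(p4 & p5): β-rule — branch into ~p4  //  ~p5.
  branch 1 (add ~p4):
    × closes — contains both p4 and ~p4.
  branch 2 (add ~p5):
    × closes — contains both p5 and ~p5.
All 2 branches close.
Every branch closed; the formula is unsatisfiable.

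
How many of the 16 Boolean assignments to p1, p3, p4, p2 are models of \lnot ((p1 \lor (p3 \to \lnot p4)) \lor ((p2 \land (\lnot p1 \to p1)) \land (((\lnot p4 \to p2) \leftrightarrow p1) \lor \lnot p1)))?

Initial set: {\lnot ((p1 \lor (p3 \to \lnot p4)) \lor ((p2 \land (\lnot p1 \to p1)) \land (((\lnot p4 \to p2) \leftrightarrow p1) \lor \lnot p1)))}.
\lnot ((p1 \lor (p3 \to \lnot p4)) \lor ((p2 \land (\lnot p1 \to p1)) \land (((\lnot p4 \to p2) \leftrightarrow p1) \lor \lnot p1))): α-rule — add \lnot (p1 \lor (p3 \to \lnot p4)), \lnot ((p2 \land (\lnot p1 \to p1)) \land (((\lnot p4 \to p2) \leftrightarrow p1) \lor \lnot p1)).
\lnot (p1 \lor (p3 \to \lnot p4)): α-rule — add \lnot p1, \lnot (p3 \to \lnot p4).
\lnot (p3 \to \lnot p4): α-rule — add p3, \lnot \lnot p4.
\lnot ((p2 \land (\lnot p1 \to p1)) \land (((\lnot p4 \to p2) \leftrightarrow p1) \lor \lnot p1)): β-rule — branch into \lnot (p2 \land (\lnot p1 \to p1))  //  \lnot (((\lnot p4 \to p2) \leftrightarrow p1) \lor \lnot p1).
  branch 1 (add \lnot (p2 \land (\lnot p1 \to p1))):
    \lnot (p2 \land (\lnot p1 \to p1)): β-rule — branch into \lnot p2  //  \lnot (\lnot p1 \to p1).
      branch 1.1 (add \lnot p2):
        ○ open, literals {p1=0, p2=0, p3=1, p4=1}.
      branch 1.2 (add \lnot (\lnot p1 \to p1)):
        \lnot (\lnot p1 \to p1): α-rule — add \lnot p1, \lnot p1.
        ○ open, literals {p1=0, p3=1, p4=1}.
  branch 2 (add \lnot (((\lnot p4 \to p2) \leftrightarrow p1) \lor \lnot p1)):
    \lnot (((\lnot p4 \to p2) \leftrightarrow p1) \lor \lnot p1): α-rule — add \lnot ((\lnot p4 \to p2) \leftrightarrow p1), \lnot \lnot p1.
    × closes — contains both p1 and \lnot p1.
1 branch closed, 2 open.
Each open branch fixes some atoms; the unmentioned ones are free. Counting distinct full assignments: branch {p1=0, p2=0, p3=1, p4=1} (none free) contributes 1 new; branch {p1=0, p3=1, p4=1} (p2) contributes 1 new. Total: 2.

2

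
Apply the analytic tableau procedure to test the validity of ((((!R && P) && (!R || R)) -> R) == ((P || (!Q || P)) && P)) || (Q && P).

Assume the negation and expand:
Initial set: {F (((((!R && P) && (!R || R)) -> R) == ((P || (!Q || P)) && P)) || (Q && P))}.
F (((((!R && P) && (!R || R)) -> R) == ((P || (!Q || P)) && P)) || (Q && P)): α-rule — add F ((((!R && P) && (!R || R)) -> R) == ((P || (!Q || P)) && P)), F (Q && P).
F ((((!R && P) && (!R || R)) -> R) == ((P || (!Q || P)) && P)): β-rule — branch into T (((!R && P) && (!R || R)) -> R), F ((P || (!Q || P)) && P)  //  F (((!R && P) && (!R || R)) -> R), T ((P || (!Q || P)) && P).
  branch 1 (add T (((!R && P) && (!R || R)) -> R), F ((P || (!Q || P)) && P)):
    F (Q && P): β-rule — branch into F Q  //  F P.
      branch 1.1 (add F Q):
        T (((!R && P) && (!R || R)) -> R): β-rule — branch into F ((!R && P) && (!R || R))  //  T R.
          branch 1.1.1 (add F ((!R && P) && (!R || R))):
            F ((P || (!Q || P)) && P): β-rule — branch into F (P || (!Q || P))  //  F P.
              branch 1.1.1.1 (add F (P || (!Q || P))):
                F (P || (!Q || P)): α-rule — add F P, F (!Q || P).
                F (!Q || P): α-rule — add F !Q, F P.
                × closes — contains both Q and !Q.
              branch 1.1.1.2 (add F P):
                F ((!R && P) && (!R || R)): β-rule — branch into F (!R && P)  //  F (!R || R).
                  branch 1.1.1.2.1 (add F (!R && P)):
                    F (!R && P): β-rule — branch into F !R  //  F P.
                      branch 1.1.1.2.1.1 (add F !R):
                        ○ open, literals {P=0, Q=0, R=1}.
                      branch 1.1.1.2.1.2 (add F P):
                        ○ open, literals {P=0, Q=0}.
                  branch 1.1.1.2.2 (add F (!R || R)):
                    F (!R || R): α-rule — add F !R, F R.
                    × closes — contains both R and !R.
          branch 1.1.2 (add T R):
            F ((P || (!Q || P)) && P): β-rule — branch into F (P || (!Q || P))  //  F P.
              branch 1.1.2.1 (add F (P || (!Q || P))):
                F (P || (!Q || P)): α-rule — add F P, F (!Q || P).
                F (!Q || P): α-rule — add F !Q, F P.
                × closes — contains both Q and !Q.
              branch 1.1.2.2 (add F P):
                ○ open, literals {P=0, Q=0, R=1}.
      branch 1.2 (add F P):
        T (((!R && P) && (!R || R)) -> R): β-rule — branch into F ((!R && P) && (!R || R))  //  T R.
          branch 1.2.1 (add F ((!R && P) && (!R || R))):
            F ((P || (!Q || P)) && P): β-rule — branch into F (P || (!Q || P))  //  F P.
              branch 1.2.1.1 (add F (P || (!Q || P))):
                F (P || (!Q || P)): α-rule — add F P, F (!Q || P).
                F (!Q || P): α-rule — add F !Q, F P.
                F ((!R && P) && (!R || R)): β-rule — branch into F (!R && P)  //  F (!R || R).
                  branch 1.2.1.1.1 (add F (!R && P)):
                    F (!R && P): β-rule — branch into F !R  //  F P.
                      branch 1.2.1.1.1.1 (add F !R):
                        ○ open, literals {P=0, Q=1, R=1}.
                      branch 1.2.1.1.1.2 (add F P):
                        ○ open, literals {P=0, Q=1}.
                  branch 1.2.1.1.2 (add F (!R || R)):
                    F (!R || R): α-rule — add F !R, F R.
                    × closes — contains both R and !R.
              branch 1.2.1.2 (add F P):
                F ((!R && P) && (!R || R)): β-rule — branch into F (!R && P)  //  F (!R || R).
                  branch 1.2.1.2.1 (add F (!R && P)):
                    F (!R && P): β-rule — branch into F !R  //  F P.
                      branch 1.2.1.2.1.1 (add F !R):
                        ○ open, literals {P=0, R=1}.
                      branch 1.2.1.2.1.2 (add F P):
                        ○ open, literals {P=0}.
                  branch 1.2.1.2.2 (add F (!R || R)):
                    F (!R || R): α-rule — add F !R, F R.
                    × closes — contains both R and !R.
          branch 1.2.2 (add T R):
            F ((P || (!Q || P)) && P): β-rule — branch into F (P || (!Q || P))  //  F P.
              branch 1.2.2.1 (add F (P || (!Q || P))):
                F (P || (!Q || P)): α-rule — add F P, F (!Q || P).
                F (!Q || P): α-rule — add F !Q, F P.
                ○ open, literals {P=0, Q=1, R=1}.
              branch 1.2.2.2 (add F P):
                ○ open, literals {P=0, R=1}.
  branch 2 (add F (((!R && P) && (!R || R)) -> R), T ((P || (!Q || P)) && P)):
    F (((!R && P) && (!R || R)) -> R): α-rule — add T ((!R && P) && (!R || R)), F R.
    T ((P || (!Q || P)) && P): α-rule — add T (P || (!Q || P)), T P.
    T ((!R && P) && (!R || R)): α-rule — add T (!R && P), T (!R || R).
    T (!R && P): α-rule — add T !R, T P.
    F (Q && P): β-rule — branch into F Q  //  F P.
      branch 2.1 (add F Q):
        T (P || (!Q || P)): β-rule — branch into T P  //  T (!Q || P).
          branch 2.1.1 (add T P):
            T (!R || R): β-rule — branch into T !R  //  T R.
              branch 2.1.1.1 (add T !R):
                ○ open, literals {P=1, Q=0, R=0}.
              branch 2.1.1.2 (add T R):
                × closes — contains both R and !R.
          branch 2.1.2 (add T (!Q || P)):
            T (!R || R): β-rule — branch into T !R  //  T R.
              branch 2.1.2.1 (add T !R):
                T (!Q || P): β-rule — branch into T !Q  //  T P.
                  branch 2.1.2.1.1 (add T !Q):
                    ○ open, literals {P=1, Q=0, R=0}.
                  branch 2.1.2.1.2 (add T P):
                    ○ open, literals {P=1, Q=0, R=0}.
              branch 2.1.2.2 (add T R):
                × closes — contains both R and !R.
      branch 2.2 (add F P):
        × closes — contains both P and !P.
8 branches closed, 12 open.
An open branch gives a countermodel: P=0, Q=0, R=1 (unmentioned atoms arbitrary); under it the original formula is false.

Not valid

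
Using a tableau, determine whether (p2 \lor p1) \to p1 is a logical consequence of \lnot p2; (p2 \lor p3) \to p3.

Initial set: {\lnot p2; ((p2 \lor p3) \to p3); \lnot ((p2 \lor p1) \to p1)}.
\lnot ((p2 \lor p1) \to p1): α-rule — add (p2 \lor p1), \lnot p1.
((p2 \lor p3) \to p3): β-rule — branch into \lnot (p2 \lor p3)  //  p3.
  branch 1 (add \lnot (p2 \lor p3)):
    \lnot (p2 \lor p3): α-rule — add \lnot p2, \lnot p3.
    (p2 \lor p1): β-rule — branch into p2  //  p1.
      branch 1.1 (add p2):
        × closes — contains both p2 and \lnot p2.
      branch 1.2 (add p1):
        × closes — contains both p1 and \lnot p1.
  branch 2 (add p3):
    (p2 \lor p1): β-rule — branch into p2  //  p1.
      branch 2.1 (add p2):
        × closes — contains both p2 and \lnot p2.
      branch 2.2 (add p1):
        × closes — contains both p1 and \lnot p1.
All 4 branches close.
Every branch closed, so the premises entail the conclusion.

Yes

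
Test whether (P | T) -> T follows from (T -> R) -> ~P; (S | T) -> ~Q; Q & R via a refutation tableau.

Initial set: {((T -> R) -> ~P); ((S | T) -> ~Q); (Q & R); ~((P | T) -> T)}.
(Q & R): α-rule — add Q, R.
~((P | T) -> T): α-rule — add (P | T), ~T.
((T -> R) -> ~P): β-rule — branch into ~(T -> R)  //  ~P.
  branch 1 (add ~(T -> R)):
    ~(T -> R): α-rule — add T, ~R.
    × closes — contains both T and ~T.
  branch 2 (add ~P):
    ((S | T) -> ~Q): β-rule — branch into ~(S | T)  //  ~Q.
      branch 2.1 (add ~(S | T)):
        ~(S | T): α-rule — add ~S, ~T.
        (P | T): β-rule — branch into P  //  T.
          branch 2.1.1 (add P):
            × closes — contains both P and ~P.
          branch 2.1.2 (add T):
            × closes — contains both T and ~T.
      branch 2.2 (add ~Q):
        × closes — contains both Q and ~Q.
All 4 branches close.
Every branch closed, so the premises entail the conclusion.

Yes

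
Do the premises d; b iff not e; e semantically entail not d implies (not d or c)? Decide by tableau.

Initial set: {d; (b iff not e); e; not (not d implies (not d or c))}.
not (not d implies (not d or c)): α-rule — add not d, not (not d or c).
× closes — contains both d and not d.
All 1 branch closes.
Every branch closed, so the premises entail the conclusion.

Yes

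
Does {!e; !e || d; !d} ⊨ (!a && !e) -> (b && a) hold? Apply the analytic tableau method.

No

Initial set: {!e; (!e || d); !d; !((!a && !e) -> (b && a))}.
!((!a && !e) -> (b && a)): α-rule — add (!a && !e), !(b && a).
(!a && !e): α-rule — add !a, !e.
(!e || d): β-rule — branch into !e  //  d.
  branch 1 (add !e):
    !(b && a): β-rule — branch into !b  //  !a.
      branch 1.1 (add !b):
        ○ open, literals {a=F, b=F, d=F, e=F}.
      branch 1.2 (add !a):
        ○ open, literals {a=F, d=F, e=F}.
  branch 2 (add d):
    × closes — contains both d and !d.
1 branch closed, 2 open.
An open branch gives a countermodel: a=F, b=F, d=F, e=F (unmentioned atoms arbitrary); the premises hold there but the conclusion fails.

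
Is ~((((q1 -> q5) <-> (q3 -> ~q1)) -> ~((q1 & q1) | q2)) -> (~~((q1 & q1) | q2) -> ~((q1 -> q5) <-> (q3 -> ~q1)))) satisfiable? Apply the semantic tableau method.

Unsatisfiable

Initial set: {~((((q1 -> q5) <-> (q3 -> ~q1)) -> ~((q1 & q1) | q2)) -> (~~((q1 & q1) | q2) -> ~((q1 -> q5) <-> (q3 -> ~q1))))}.
~((((q1 -> q5) <-> (q3 -> ~q1)) -> ~((q1 & q1) | q2)) -> (~~((q1 & q1) | q2) -> ~((q1 -> q5) <-> (q3 -> ~q1)))): α-rule — add (((q1 -> q5) <-> (q3 -> ~q1)) -> ~((q1 & q1) | q2)), ~(~~((q1 & q1) | q2) -> ~((q1 -> q5) <-> (q3 -> ~q1))).
~(~~((q1 & q1) | q2) -> ~((q1 -> q5) <-> (q3 -> ~q1))): α-rule — add ~~((q1 & q1) | q2), ~~((q1 -> q5) <-> (q3 -> ~q1)).
~~((q1 & q1) | q2): drop double negation, giving ((q1 & q1) | q2).
(((q1 -> q5) <-> (q3 -> ~q1)) -> ~((q1 & q1) | q2)): β-rule — branch into ~((q1 -> q5) <-> (q3 -> ~q1))  //  ~((q1 & q1) | q2).
  branch 1 (add ~((q1 -> q5) <-> (q3 -> ~q1))):
    ~~((q1 -> q5) <-> (q3 -> ~q1)): β-rule — branch into (q1 -> q5), (q3 -> ~q1)  //  ~(q1 -> q5), ~(q3 -> ~q1).
      branch 1.1 (add (q1 -> q5), (q3 -> ~q1)):
        ((q1 & q1) | q2): β-rule — branch into (q1 & q1)  //  q2.
          branch 1.1.1 (add (q1 & q1)):
            (q1 & q1): α-rule — add q1, q1.
            ~((q1 -> q5) <-> (q3 -> ~q1)): β-rule — branch into (q1 -> q5), ~(q3 -> ~q1)  //  ~(q1 -> q5), (q3 -> ~q1).
              branch 1.1.1.1 (add (q1 -> q5), ~(q3 -> ~q1)):
                ~(q3 -> ~q1): α-rule — add q3, ~~q1.
                (q1 -> q5): β-rule — branch into ~q1  //  q5.
                  branch 1.1.1.1.1 (add ~q1):
                    × closes — contains both q1 and ~q1.
                  branch 1.1.1.1.2 (add q5):
                    (q3 -> ~q1): β-rule — branch into ~q3  //  ~q1.
                      branch 1.1.1.1.2.1 (add ~q3):
                        × closes — contains both q3 and ~q3.
                      branch 1.1.1.1.2.2 (add ~q1):
                        × closes — contains both q1 and ~q1.
              branch 1.1.1.2 (add ~(q1 -> q5), (q3 -> ~q1)):
                ~(q1 -> q5): α-rule — add q1, ~q5.
                (q1 -> q5): β-rule — branch into ~q1  //  q5.
                  branch 1.1.1.2.1 (add ~q1):
                    × closes — contains both q1 and ~q1.
                  branch 1.1.1.2.2 (add q5):
                    × closes — contains both q5 and ~q5.
          branch 1.1.2 (add q2):
            ~((q1 -> q5) <-> (q3 -> ~q1)): β-rule — branch into (q1 -> q5), ~(q3 -> ~q1)  //  ~(q1 -> q5), (q3 -> ~q1).
              branch 1.1.2.1 (add (q1 -> q5), ~(q3 -> ~q1)):
                ~(q3 -> ~q1): α-rule — add q3, ~~q1.
                (q1 -> q5): β-rule — branch into ~q1  //  q5.
                  branch 1.1.2.1.1 (add ~q1):
                    × closes — contains both q1 and ~q1.
                  branch 1.1.2.1.2 (add q5):
                    (q3 -> ~q1): β-rule — branch into ~q3  //  ~q1.
                      branch 1.1.2.1.2.1 (add ~q3):
                        × closes — contains both q3 and ~q3.
                      branch 1.1.2.1.2.2 (add ~q1):
                        × closes — contains both q1 and ~q1.
              branch 1.1.2.2 (add ~(q1 -> q5), (q3 -> ~q1)):
                ~(q1 -> q5): α-rule — add q1, ~q5.
                (q1 -> q5): β-rule — branch into ~q1  //  q5.
                  branch 1.1.2.2.1 (add ~q1):
                    × closes — contains both q1 and ~q1.
                  branch 1.1.2.2.2 (add q5):
                    × closes — contains both q5 and ~q5.
      branch 1.2 (add ~(q1 -> q5), ~(q3 -> ~q1)):
        ~(q1 -> q5): α-rule — add q1, ~q5.
        ~(q3 -> ~q1): α-rule — add q3, ~~q1.
        ((q1 & q1) | q2): β-rule — branch into (q1 & q1)  //  q2.
          branch 1.2.1 (add (q1 & q1)):
            (q1 & q1): α-rule — add q1, q1.
            ~((q1 -> q5) <-> (q3 -> ~q1)): β-rule — branch into (q1 -> q5), ~(q3 -> ~q1)  //  ~(q1 -> q5), (q3 -> ~q1).
              branch 1.2.1.1 (add (q1 -> q5), ~(q3 -> ~q1)):
                ~(q3 -> ~q1): α-rule — add q3, ~~q1.
                (q1 -> q5): β-rule — branch into ~q1  //  q5.
                  branch 1.2.1.1.1 (add ~q1):
                    × closes — contains both q1 and ~q1.
                  branch 1.2.1.1.2 (add q5):
                    × closes — contains both q5 and ~q5.
              branch 1.2.1.2 (add ~(q1 -> q5), (q3 -> ~q1)):
                ~(q1 -> q5): α-rule — add q1, ~q5.
                (q3 -> ~q1): β-rule — branch into ~q3  //  ~q1.
                  branch 1.2.1.2.1 (add ~q3):
                    × closes — contains both q3 and ~q3.
                  branch 1.2.1.2.2 (add ~q1):
                    × closes — contains both q1 and ~q1.
          branch 1.2.2 (add q2):
            ~((q1 -> q5) <-> (q3 -> ~q1)): β-rule — branch into (q1 -> q5), ~(q3 -> ~q1)  //  ~(q1 -> q5), (q3 -> ~q1).
              branch 1.2.2.1 (add (q1 -> q5), ~(q3 -> ~q1)):
                ~(q3 -> ~q1): α-rule — add q3, ~~q1.
                (q1 -> q5): β-rule — branch into ~q1  //  q5.
                  branch 1.2.2.1.1 (add ~q1):
                    × closes — contains both q1 and ~q1.
                  branch 1.2.2.1.2 (add q5):
                    × closes — contains both q5 and ~q5.
              branch 1.2.2.2 (add ~(q1 -> q5), (q3 -> ~q1)):
                ~(q1 -> q5): α-rule — add q1, ~q5.
                (q3 -> ~q1): β-rule — branch into ~q3  //  ~q1.
                  branch 1.2.2.2.1 (add ~q3):
                    × closes — contains both q3 and ~q3.
                  branch 1.2.2.2.2 (add ~q1):
                    × closes — contains both q1 and ~q1.
  branch 2 (add ~((q1 & q1) | q2)):
    ~((q1 & q1) | q2): α-rule — add ~(q1 & q1), ~q2.
    ~~((q1 -> q5) <-> (q3 -> ~q1)): β-rule — branch into (q1 -> q5), (q3 -> ~q1)  //  ~(q1 -> q5), ~(q3 -> ~q1).
      branch 2.1 (add (q1 -> q5), (q3 -> ~q1)):
        ((q1 & q1) | q2): β-rule — branch into (q1 & q1)  //  q2.
          branch 2.1.1 (add (q1 & q1)):
            (q1 & q1): α-rule — add q1, q1.
            ~(q1 & q1): β-rule — branch into ~q1  //  ~q1.
              branch 2.1.1.1 (add ~q1):
                × closes — contains both q1 and ~q1.
              branch 2.1.1.2 (add ~q1):
                × closes — contains both q1 and ~q1.
          branch 2.1.2 (add q2):
            × closes — contains both q2 and ~q2.
      branch 2.2 (add ~(q1 -> q5), ~(q3 -> ~q1)):
        ~(q1 -> q5): α-rule — add q1, ~q5.
        ~(q3 -> ~q1): α-rule — add q3, ~~q1.
        ((q1 & q1) | q2): β-rule — branch into (q1 & q1)  //  q2.
          branch 2.2.1 (add (q1 & q1)):
            (q1 & q1): α-rule — add q1, q1.
            ~(q1 & q1): β-rule — branch into ~q1  //  ~q1.
              branch 2.2.1.1 (add ~q1):
                × closes — contains both q1 and ~q1.
              branch 2.2.1.2 (add ~q1):
                × closes — contains both q1 and ~q1.
          branch 2.2.2 (add q2):
            × closes — contains both q2 and ~q2.
All 24 branches close.
Every branch closed; the formula is unsatisfiable.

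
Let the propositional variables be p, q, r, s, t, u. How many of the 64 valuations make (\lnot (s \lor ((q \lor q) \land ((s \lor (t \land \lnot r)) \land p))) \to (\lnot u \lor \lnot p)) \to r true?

35

Initial set: {((\lnot (s \lor ((q \lor q) \land ((s \lor (t \land \lnot r)) \land p))) \to (\lnot u \lor \lnot p)) \to r)}.
((\lnot (s \lor ((q \lor q) \land ((s \lor (t \land \lnot r)) \land p))) \to (\lnot u \lor \lnot p)) \to r): β-rule — branch into \lnot (\lnot (s \lor ((q \lor q) \land ((s \lor (t \land \lnot r)) \land p))) \to (\lnot u \lor \lnot p))  //  r.
  branch 1 (add \lnot (\lnot (s \lor ((q \lor q) \land ((s \lor (t \land \lnot r)) \land p))) \to (\lnot u \lor \lnot p))):
    \lnot (\lnot (s \lor ((q \lor q) \land ((s \lor (t \land \lnot r)) \land p))) \to (\lnot u \lor \lnot p)): α-rule — add \lnot (s \lor ((q \lor q) \land ((s \lor (t \land \lnot r)) \land p))), \lnot (\lnot u \lor \lnot p).
    \lnot (s \lor ((q \lor q) \land ((s \lor (t \land \lnot r)) \land p))): α-rule — add \lnot s, \lnot ((q \lor q) \land ((s \lor (t \land \lnot r)) \land p)).
    \lnot (\lnot u \lor \lnot p): α-rule — add \lnot \lnot u, \lnot \lnot p.
    \lnot ((q \lor q) \land ((s \lor (t \land \lnot r)) \land p)): β-rule — branch into \lnot (q \lor q)  //  \lnot ((s \lor (t \land \lnot r)) \land p).
      branch 1.1 (add \lnot (q \lor q)):
        \lnot (q \lor q): α-rule — add \lnot q, \lnot q.
        ○ open, literals {p=true, q=false, s=false, u=true}.
      branch 1.2 (add \lnot ((s \lor (t \land \lnot r)) \land p)):
        \lnot ((s \lor (t \land \lnot r)) \land p): β-rule — branch into \lnot (s \lor (t \land \lnot r))  //  \lnot p.
          branch 1.2.1 (add \lnot (s \lor (t \land \lnot r))):
            \lnot (s \lor (t \land \lnot r)): α-rule — add \lnot s, \lnot (t \land \lnot r).
            \lnot (t \land \lnot r): β-rule — branch into \lnot t  //  \lnot \lnot r.
              branch 1.2.1.1 (add \lnot t):
                ○ open, literals {p=true, s=false, t=false, u=true}.
              branch 1.2.1.2 (add \lnot \lnot r):
                ○ open, literals {p=true, r=true, s=false, u=true}.
          branch 1.2.2 (add \lnot p):
            × closes — contains both p and \lnot p.
  branch 2 (add r):
    ○ open, literals {r=true}.
1 branch closed, 4 open.
Each open branch fixes some atoms; the unmentioned ones are free. Counting distinct full assignments: branch {p=true, q=false, s=false, u=true} (r, t) contributes 4 new; branch {p=true, s=false, t=false, u=true} (q, r) contributes 2 new; branch {p=true, r=true, s=false, u=true} (q, t) contributes 1 new; branch {r=true} (p, q, s, t, u) contributes 28 new. Total: 35.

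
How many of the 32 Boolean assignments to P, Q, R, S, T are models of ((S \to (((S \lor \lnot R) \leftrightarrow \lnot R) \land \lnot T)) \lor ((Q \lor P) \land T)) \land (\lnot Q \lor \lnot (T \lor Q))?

12

Initial set: {T (((S \to (((S \lor \lnot R) \leftrightarrow \lnot R) \land \lnot T)) \lor ((Q \lor P) \land T)) \land (\lnot Q \lor \lnot (T \lor Q)))}.
T (((S \to (((S \lor \lnot R) \leftrightarrow \lnot R) \land \lnot T)) \lor ((Q \lor P) \land T)) \land (\lnot Q \lor \lnot (T \lor Q))): α-rule — add T ((S \to (((S \lor \lnot R) \leftrightarrow \lnot R) \land \lnot T)) \lor ((Q \lor P) \land T)), T (\lnot Q \lor \lnot (T \lor Q)).
T ((S \to (((S \lor \lnot R) \leftrightarrow \lnot R) \land \lnot T)) \lor ((Q \lor P) \land T)): β-rule — branch into T (S \to (((S \lor \lnot R) \leftrightarrow \lnot R) \land \lnot T))  //  T ((Q \lor P) \land T).
  branch 1 (add T (S \to (((S \lor \lnot R) \leftrightarrow \lnot R) \land \lnot T))):
    T (\lnot Q \lor \lnot (T \lor Q)): β-rule — branch into T \lnot Q  //  T \lnot (T \lor Q).
      branch 1.1 (add T \lnot Q):
        T (S \to (((S \lor \lnot R) \leftrightarrow \lnot R) \land \lnot T)): β-rule — branch into F S  //  T (((S \lor \lnot R) \leftrightarrow \lnot R) \land \lnot T).
          branch 1.1.1 (add F S):
            ○ open, literals {Q=F, S=F}.
          branch 1.1.2 (add T (((S \lor \lnot R) \leftrightarrow \lnot R) \land \lnot T)):
            T (((S \lor \lnot R) \leftrightarrow \lnot R) \land \lnot T): α-rule — add T ((S \lor \lnot R) \leftrightarrow \lnot R), T \lnot T.
            T ((S \lor \lnot R) \leftrightarrow \lnot R): β-rule — branch into T (S \lor \lnot R), T \lnot R  //  F (S \lor \lnot R), F \lnot R.
              branch 1.1.2.1 (add T (S \lor \lnot R), T \lnot R):
                T (S \lor \lnot R): β-rule — branch into T S  //  T \lnot R.
                  branch 1.1.2.1.1 (add T S):
                    ○ open, literals {Q=F, R=F, S=T, T=F}.
                  branch 1.1.2.1.2 (add T \lnot R):
                    ○ open, literals {Q=F, R=F, T=F}.
              branch 1.1.2.2 (add F (S \lor \lnot R), F \lnot R):
                F (S \lor \lnot R): α-rule — add F S, F \lnot R.
                ○ open, literals {Q=F, R=T, S=F, T=F}.
      branch 1.2 (add T \lnot (T \lor Q)):
        T \lnot (T \lor Q): α-rule — add F T, F Q.
        T (S \to (((S \lor \lnot R) \leftrightarrow \lnot R) \land \lnot T)): β-rule — branch into F S  //  T (((S \lor \lnot R) \leftrightarrow \lnot R) \land \lnot T).
          branch 1.2.1 (add F S):
            ○ open, literals {Q=F, S=F, T=F}.
          branch 1.2.2 (add T (((S \lor \lnot R) \leftrightarrow \lnot R) \land \lnot T)):
            T (((S \lor \lnot R) \leftrightarrow \lnot R) \land \lnot T): α-rule — add T ((S \lor \lnot R) \leftrightarrow \lnot R), T \lnot T.
            T ((S \lor \lnot R) \leftrightarrow \lnot R): β-rule — branch into T (S \lor \lnot R), T \lnot R  //  F (S \lor \lnot R), F \lnot R.
              branch 1.2.2.1 (add T (S \lor \lnot R), T \lnot R):
                T (S \lor \lnot R): β-rule — branch into T S  //  T \lnot R.
                  branch 1.2.2.1.1 (add T S):
                    ○ open, literals {Q=F, R=F, S=T, T=F}.
                  branch 1.2.2.1.2 (add T \lnot R):
                    ○ open, literals {Q=F, R=F, T=F}.
              branch 1.2.2.2 (add F (S \lor \lnot R), F \lnot R):
                F (S \lor \lnot R): α-rule — add F S, F \lnot R.
                ○ open, literals {Q=F, R=T, S=F, T=F}.
  branch 2 (add T ((Q \lor P) \land T)):
    T ((Q \lor P) \land T): α-rule — add T (Q \lor P), T T.
    T (\lnot Q \lor \lnot (T \lor Q)): β-rule — branch into T \lnot Q  //  T \lnot (T \lor Q).
      branch 2.1 (add T \lnot Q):
        T (Q \lor P): β-rule — branch into T Q  //  T P.
          branch 2.1.1 (add T Q):
            × closes — contains both Q and \lnot Q.
          branch 2.1.2 (add T P):
            ○ open, literals {P=T, Q=F, T=T}.
      branch 2.2 (add T \lnot (T \lor Q)):
        T \lnot (T \lor Q): α-rule — add F T, F Q.
        × closes — contains both T and \lnot T.
2 branches closed, 9 open.
Each open branch fixes some atoms; the unmentioned ones are free. Counting distinct full assignments: branch {Q=F, S=F} (P, R, T) contributes 8 new; branch {Q=F, R=F, S=T, T=F} (P) contributes 2 new; branch {Q=F, R=F, T=F} (P, S) contributes 0 new; branch {Q=F, R=T, S=F, T=F} (P) contributes 0 new; branch {Q=F, S=F, T=F} (P, R) contributes 0 new; branch {Q=F, R=F, S=T, T=F} (P) contributes 0 new; branch {Q=F, R=F, T=F} (P, S) contributes 0 new; branch {Q=F, R=T, S=F, T=F} (P) contributes 0 new; branch {P=T, Q=F, T=T} (R, S) contributes 2 new. Total: 12.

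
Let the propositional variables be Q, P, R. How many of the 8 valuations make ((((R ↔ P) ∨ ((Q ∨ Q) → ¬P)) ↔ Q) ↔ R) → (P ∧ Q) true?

5

Initial set: {(((((R ↔ P) ∨ ((Q ∨ Q) → ¬P)) ↔ Q) ↔ R) → (P ∧ Q))}.
(((((R ↔ P) ∨ ((Q ∨ Q) → ¬P)) ↔ Q) ↔ R) → (P ∧ Q)): β-rule — branch into ¬((((R ↔ P) ∨ ((Q ∨ Q) → ¬P)) ↔ Q) ↔ R)  //  (P ∧ Q).
  branch 1 (add ¬((((R ↔ P) ∨ ((Q ∨ Q) → ¬P)) ↔ Q) ↔ R)):
    ¬((((R ↔ P) ∨ ((Q ∨ Q) → ¬P)) ↔ Q) ↔ R): β-rule — branch into (((R ↔ P) ∨ ((Q ∨ Q) → ¬P)) ↔ Q), ¬R  //  ¬(((R ↔ P) ∨ ((Q ∨ Q) → ¬P)) ↔ Q), R.
      branch 1.1 (add (((R ↔ P) ∨ ((Q ∨ Q) → ¬P)) ↔ Q), ¬R):
        (((R ↔ P) ∨ ((Q ∨ Q) → ¬P)) ↔ Q): β-rule — branch into ((R ↔ P) ∨ ((Q ∨ Q) → ¬P)), Q  //  ¬((R ↔ P) ∨ ((Q ∨ Q) → ¬P)), ¬Q.
          branch 1.1.1 (add ((R ↔ P) ∨ ((Q ∨ Q) → ¬P)), Q):
            ((R ↔ P) ∨ ((Q ∨ Q) → ¬P)): β-rule — branch into (R ↔ P)  //  ((Q ∨ Q) → ¬P).
              branch 1.1.1.1 (add (R ↔ P)):
                (R ↔ P): β-rule — branch into R, P  //  ¬R, ¬P.
                  branch 1.1.1.1.1 (add R, P):
                    × closes — contains both R and ¬R.
                  branch 1.1.1.1.2 (add ¬R, ¬P):
                    ○ open, literals {P=false, Q=true, R=false}.
              branch 1.1.1.2 (add ((Q ∨ Q) → ¬P)):
                ((Q ∨ Q) → ¬P): β-rule — branch into ¬(Q ∨ Q)  //  ¬P.
                  branch 1.1.1.2.1 (add ¬(Q ∨ Q)):
                    ¬(Q ∨ Q): α-rule — add ¬Q, ¬Q.
                    × closes — contains both Q and ¬Q.
                  branch 1.1.1.2.2 (add ¬P):
                    ○ open, literals {P=false, Q=true, R=false}.
          branch 1.1.2 (add ¬((R ↔ P) ∨ ((Q ∨ Q) → ¬P)), ¬Q):
            ¬((R ↔ P) ∨ ((Q ∨ Q) → ¬P)): α-rule — add ¬(R ↔ P), ¬((Q ∨ Q) → ¬P).
            ¬((Q ∨ Q) → ¬P): α-rule — add (Q ∨ Q), ¬¬P.
            ¬(R ↔ P): β-rule — branch into R, ¬P  //  ¬R, P.
              branch 1.1.2.1 (add R, ¬P):
                × closes — contains both R and ¬R.
              branch 1.1.2.2 (add ¬R, P):
                (Q ∨ Q): β-rule — branch into Q  //  Q.
                  branch 1.1.2.2.1 (add Q):
                    × closes — contains both Q and ¬Q.
                  branch 1.1.2.2.2 (add Q):
                    × closes — contains both Q and ¬Q.
      branch 1.2 (add ¬(((R ↔ P) ∨ ((Q ∨ Q) → ¬P)) ↔ Q), R):
        ¬(((R ↔ P) ∨ ((Q ∨ Q) → ¬P)) ↔ Q): β-rule — branch into ((R ↔ P) ∨ ((Q ∨ Q) → ¬P)), ¬Q  //  ¬((R ↔ P) ∨ ((Q ∨ Q) → ¬P)), Q.
          branch 1.2.1 (add ((R ↔ P) ∨ ((Q ∨ Q) → ¬P)), ¬Q):
            ((R ↔ P) ∨ ((Q ∨ Q) → ¬P)): β-rule — branch into (R ↔ P)  //  ((Q ∨ Q) → ¬P).
              branch 1.2.1.1 (add (R ↔ P)):
                (R ↔ P): β-rule — branch into R, P  //  ¬R, ¬P.
                  branch 1.2.1.1.1 (add R, P):
                    ○ open, literals {P=true, Q=false, R=true}.
                  branch 1.2.1.1.2 (add ¬R, ¬P):
                    × closes — contains both R and ¬R.
              branch 1.2.1.2 (add ((Q ∨ Q) → ¬P)):
                ((Q ∨ Q) → ¬P): β-rule — branch into ¬(Q ∨ Q)  //  ¬P.
                  branch 1.2.1.2.1 (add ¬(Q ∨ Q)):
                    ¬(Q ∨ Q): α-rule — add ¬Q, ¬Q.
                    ○ open, literals {Q=false, R=true}.
                  branch 1.2.1.2.2 (add ¬P):
                    ○ open, literals {P=false, Q=false, R=true}.
          branch 1.2.2 (add ¬((R ↔ P) ∨ ((Q ∨ Q) → ¬P)), Q):
            ¬((R ↔ P) ∨ ((Q ∨ Q) → ¬P)): α-rule — add ¬(R ↔ P), ¬((Q ∨ Q) → ¬P).
            ¬((Q ∨ Q) → ¬P): α-rule — add (Q ∨ Q), ¬¬P.
            ¬(R ↔ P): β-rule — branch into R, ¬P  //  ¬R, P.
              branch 1.2.2.1 (add R, ¬P):
                × closes — contains both P and ¬P.
              branch 1.2.2.2 (add ¬R, P):
                × closes — contains both R and ¬R.
  branch 2 (add (P ∧ Q)):
    (P ∧ Q): α-rule — add P, Q.
    ○ open, literals {P=true, Q=true}.
8 branches closed, 6 open.
Each open branch fixes some atoms; the unmentioned ones are free. Counting distinct full assignments: branch {P=false, Q=true, R=false} (none free) contributes 1 new; branch {P=false, Q=true, R=false} (none free) contributes 0 new; branch {P=true, Q=false, R=true} (none free) contributes 1 new; branch {Q=false, R=true} (P) contributes 1 new; branch {P=false, Q=false, R=true} (none free) contributes 0 new; branch {P=true, Q=true} (R) contributes 2 new. Total: 5.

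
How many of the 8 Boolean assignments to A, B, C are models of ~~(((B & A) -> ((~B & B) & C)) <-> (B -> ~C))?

6

Initial set: {~~(((B & A) -> ((~B & B) & C)) <-> (B -> ~C))}.
~~(((B & A) -> ((~B & B) & C)) <-> (B -> ~C)): drop double negation, giving (((B & A) -> ((~B & B) & C)) <-> (B -> ~C)).
(((B & A) -> ((~B & B) & C)) <-> (B -> ~C)): β-rule — branch into ((B & A) -> ((~B & B) & C)), (B -> ~C)  //  ~((B & A) -> ((~B & B) & C)), ~(B -> ~C).
  branch 1 (add ((B & A) -> ((~B & B) & C)), (B -> ~C)):
    ((B & A) -> ((~B & B) & C)): β-rule — branch into ~(B & A)  //  ((~B & B) & C).
      branch 1.1 (add ~(B & A)):
        (B -> ~C): β-rule — branch into ~B  //  ~C.
          branch 1.1.1 (add ~B):
            ~(B & A): β-rule — branch into ~B  //  ~A.
              branch 1.1.1.1 (add ~B):
                ○ open, literals {B=F}.
              branch 1.1.1.2 (add ~A):
                ○ open, literals {A=F, B=F}.
          branch 1.1.2 (add ~C):
            ~(B & A): β-rule — branch into ~B  //  ~A.
              branch 1.1.2.1 (add ~B):
                ○ open, literals {B=F, C=F}.
              branch 1.1.2.2 (add ~A):
                ○ open, literals {A=F, C=F}.
      branch 1.2 (add ((~B & B) & C)):
        ((~B & B) & C): α-rule — add (~B & B), C.
        (~B & B): α-rule — add ~B, B.
        × closes — contains both B and ~B.
  branch 2 (add ~((B & A) -> ((~B & B) & C)), ~(B -> ~C)):
    ~((B & A) -> ((~B & B) & C)): α-rule — add (B & A), ~((~B & B) & C).
    ~(B -> ~C): α-rule — add B, ~~C.
    (B & A): α-rule — add B, A.
    ~((~B & B) & C): β-rule — branch into ~(~B & B)  //  ~C.
      branch 2.1 (add ~(~B & B)):
        ~(~B & B): β-rule — branch into ~~B  //  ~B.
          branch 2.1.1 (add ~~B):
            ○ open, literals {A=T, B=T, C=T}.
          branch 2.1.2 (add ~B):
            × closes — contains both B and ~B.
      branch 2.2 (add ~C):
        × closes — contains both C and ~C.
3 branches closed, 5 open.
Each open branch fixes some atoms; the unmentioned ones are free. Counting distinct full assignments: branch {B=F} (A, C) contributes 4 new; branch {A=F, B=F} (C) contributes 0 new; branch {B=F, C=F} (A) contributes 0 new; branch {A=F, C=F} (B) contributes 1 new; branch {A=T, B=T, C=T} (none free) contributes 1 new. Total: 6.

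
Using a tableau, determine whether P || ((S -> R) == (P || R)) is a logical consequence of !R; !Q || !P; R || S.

Initial set: {!R; (!Q || !P); (R || S); !(P || ((S -> R) == (P || R)))}.
!(P || ((S -> R) == (P || R))): α-rule — add !P, !((S -> R) == (P || R)).
(!Q || !P): β-rule — branch into !Q  //  !P.
  branch 1 (add !Q):
    (R || S): β-rule — branch into R  //  S.
      branch 1.1 (add R):
        × closes — contains both R and !R.
      branch 1.2 (add S):
        !((S -> R) == (P || R)): β-rule — branch into (S -> R), !(P || R)  //  !(S -> R), (P || R).
          branch 1.2.1 (add (S -> R), !(P || R)):
            !(P || R): α-rule — add !P, !R.
            (S -> R): β-rule — branch into !S  //  R.
              branch 1.2.1.1 (add !S):
                × closes — contains both S and !S.
              branch 1.2.1.2 (add R):
                × closes — contains both R and !R.
          branch 1.2.2 (add !(S -> R), (P || R)):
            !(S -> R): α-rule — add S, !R.
            (P || R): β-rule — branch into P  //  R.
              branch 1.2.2.1 (add P):
                × closes — contains both P and !P.
              branch 1.2.2.2 (add R):
                × closes — contains both R and !R.
  branch 2 (add !P):
    (R || S): β-rule — branch into R  //  S.
      branch 2.1 (add R):
        × closes — contains both R and !R.
      branch 2.2 (add S):
        !((S -> R) == (P || R)): β-rule — branch into (S -> R), !(P || R)  //  !(S -> R), (P || R).
          branch 2.2.1 (add (S -> R), !(P || R)):
            !(P || R): α-rule — add !P, !R.
            (S -> R): β-rule — branch into !S  //  R.
              branch 2.2.1.1 (add !S):
                × closes — contains both S and !S.
              branch 2.2.1.2 (add R):
                × closes — contains both R and !R.
          branch 2.2.2 (add !(S -> R), (P || R)):
            !(S -> R): α-rule — add S, !R.
            (P || R): β-rule — branch into P  //  R.
              branch 2.2.2.1 (add P):
                × closes — contains both P and !P.
              branch 2.2.2.2 (add R):
                × closes — contains both R and !R.
All 10 branches close.
Every branch closed, so the premises entail the conclusion.

Yes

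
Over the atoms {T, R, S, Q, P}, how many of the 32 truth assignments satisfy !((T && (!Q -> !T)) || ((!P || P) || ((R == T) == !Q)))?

Initial set: {!((T && (!Q -> !T)) || ((!P || P) || ((R == T) == !Q)))}.
!((T && (!Q -> !T)) || ((!P || P) || ((R == T) == !Q))): α-rule — add !(T && (!Q -> !T)), !((!P || P) || ((R == T) == !Q)).
!((!P || P) || ((R == T) == !Q)): α-rule — add !(!P || P), !((R == T) == !Q).
!(!P || P): α-rule — add !!P, !P.
× closes — contains both P and !P.
All 1 branch closes.
No open branches: the formula has 0 satisfying assignments.

0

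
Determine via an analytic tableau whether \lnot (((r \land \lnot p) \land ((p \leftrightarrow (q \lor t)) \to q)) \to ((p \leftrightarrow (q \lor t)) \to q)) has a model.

Unsatisfiable

Initial set: {\lnot (((r \land \lnot p) \land ((p \leftrightarrow (q \lor t)) \to q)) \to ((p \leftrightarrow (q \lor t)) \to q))}.
\lnot (((r \land \lnot p) \land ((p \leftrightarrow (q \lor t)) \to q)) \to ((p \leftrightarrow (q \lor t)) \to q)): α-rule — add ((r \land \lnot p) \land ((p \leftrightarrow (q \lor t)) \to q)), \lnot ((p \leftrightarrow (q \lor t)) \to q).
((r \land \lnot p) \land ((p \leftrightarrow (q \lor t)) \to q)): α-rule — add (r \land \lnot p), ((p \leftrightarrow (q \lor t)) \to q).
\lnot ((p \leftrightarrow (q \lor t)) \to q): α-rule — add (p \leftrightarrow (q \lor t)), \lnot q.
(r \land \lnot p): α-rule — add r, \lnot p.
((p \leftrightarrow (q \lor t)) \to q): β-rule — branch into \lnot (p \leftrightarrow (q \lor t))  //  q.
  branch 1 (add \lnot (p \leftrightarrow (q \lor t))):
    (p \leftrightarrow (q \lor t)): β-rule — branch into p, (q \lor t)  //  \lnot p, \lnot (q \lor t).
      branch 1.1 (add p, (q \lor t)):
        × closes — contains both p and \lnot p.
      branch 1.2 (add \lnot p, \lnot (q \lor t)):
        \lnot (q \lor t): α-rule — add \lnot q, \lnot t.
        \lnot (p \leftrightarrow (q \lor t)): β-rule — branch into p, \lnot (q \lor t)  //  \lnot p, (q \lor t).
          branch 1.2.1 (add p, \lnot (q \lor t)):
            × closes — contains both p and \lnot p.
          branch 1.2.2 (add \lnot p, (q \lor t)):
            (q \lor t): β-rule — branch into q  //  t.
              branch 1.2.2.1 (add q):
                × closes — contains both q and \lnot q.
              branch 1.2.2.2 (add t):
                × closes — contains both t and \lnot t.
  branch 2 (add q):
    × closes — contains both q and \lnot q.
All 5 branches close.
Every branch closed; the formula is unsatisfiable.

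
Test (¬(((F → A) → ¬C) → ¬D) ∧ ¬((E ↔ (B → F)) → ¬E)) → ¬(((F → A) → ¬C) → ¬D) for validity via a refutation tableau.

Valid

Assume the negation and expand:
Initial set: {¬((¬(((F → A) → ¬C) → ¬D) ∧ ¬((E ↔ (B → F)) → ¬E)) → ¬(((F → A) → ¬C) → ¬D))}.
¬((¬(((F → A) → ¬C) → ¬D) ∧ ¬((E ↔ (B → F)) → ¬E)) → ¬(((F → A) → ¬C) → ¬D)): α-rule — add (¬(((F → A) → ¬C) → ¬D) ∧ ¬((E ↔ (B → F)) → ¬E)), ¬¬(((F → A) → ¬C) → ¬D).
(¬(((F → A) → ¬C) → ¬D) ∧ ¬((E ↔ (B → F)) → ¬E)): α-rule — add ¬(((F → A) → ¬C) → ¬D), ¬((E ↔ (B → F)) → ¬E).
¬(((F → A) → ¬C) → ¬D): α-rule — add ((F → A) → ¬C), ¬¬D.
¬((E ↔ (B → F)) → ¬E): α-rule — add (E ↔ (B → F)), ¬¬E.
¬¬(((F → A) → ¬C) → ¬D): β-rule — branch into ¬((F → A) → ¬C)  //  ¬D.
  branch 1 (add ¬((F → A) → ¬C)):
    ¬((F → A) → ¬C): α-rule — add (F → A), ¬¬C.
    ((F → A) → ¬C): β-rule — branch into ¬(F → A)  //  ¬C.
      branch 1.1 (add ¬(F → A)):
        ¬(F → A): α-rule — add F, ¬A.
        (E ↔ (B → F)): β-rule — branch into E, (B → F)  //  ¬E, ¬(B → F).
          branch 1.1.1 (add E, (B → F)):
            (F → A): β-rule — branch into ¬F  //  A.
              branch 1.1.1.1 (add ¬F):
                × closes — contains both F and ¬F.
              branch 1.1.1.2 (add A):
                × closes — contains both A and ¬A.
          branch 1.1.2 (add ¬E, ¬(B → F)):
            × closes — contains both E and ¬E.
      branch 1.2 (add ¬C):
        × closes — contains both C and ¬C.
  branch 2 (add ¬D):
    × closes — contains both D and ¬D.
All 5 branches close.
Every branch closed, so the negation is unsatisfiable and the formula is valid.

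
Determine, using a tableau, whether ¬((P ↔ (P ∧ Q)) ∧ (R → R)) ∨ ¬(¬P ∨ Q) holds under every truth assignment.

Assume the negation and expand:
Initial set: {¬(¬((P ↔ (P ∧ Q)) ∧ (R → R)) ∨ ¬(¬P ∨ Q))}.
¬(¬((P ↔ (P ∧ Q)) ∧ (R → R)) ∨ ¬(¬P ∨ Q)): α-rule — add ¬¬((P ↔ (P ∧ Q)) ∧ (R → R)), ¬¬(¬P ∨ Q).
¬¬((P ↔ (P ∧ Q)) ∧ (R → R)): α-rule — add (P ↔ (P ∧ Q)), (R → R).
¬¬(¬P ∨ Q): β-rule — branch into ¬P  //  Q.
  branch 1 (add ¬P):
    (P ↔ (P ∧ Q)): β-rule — branch into P, (P ∧ Q)  //  ¬P, ¬(P ∧ Q).
      branch 1.1 (add P, (P ∧ Q)):
        × closes — contains both P and ¬P.
      branch 1.2 (add ¬P, ¬(P ∧ Q)):
        (R → R): β-rule — branch into ¬R  //  R.
          branch 1.2.1 (add ¬R):
            ¬(P ∧ Q): β-rule — branch into ¬P  //  ¬Q.
              branch 1.2.1.1 (add ¬P):
                ○ open, literals {P=false, R=false}.
              branch 1.2.1.2 (add ¬Q):
                ○ open, literals {P=false, Q=false, R=false}.
          branch 1.2.2 (add R):
            ¬(P ∧ Q): β-rule — branch into ¬P  //  ¬Q.
              branch 1.2.2.1 (add ¬P):
                ○ open, literals {P=false, R=true}.
              branch 1.2.2.2 (add ¬Q):
                ○ open, literals {P=false, Q=false, R=true}.
  branch 2 (add Q):
    (P ↔ (P ∧ Q)): β-rule — branch into P, (P ∧ Q)  //  ¬P, ¬(P ∧ Q).
      branch 2.1 (add P, (P ∧ Q)):
        (P ∧ Q): α-rule — add P, Q.
        (R → R): β-rule — branch into ¬R  //  R.
          branch 2.1.1 (add ¬R):
            ○ open, literals {P=true, Q=true, R=false}.
          branch 2.1.2 (add R):
            ○ open, literals {P=true, Q=true, R=true}.
      branch 2.2 (add ¬P, ¬(P ∧ Q)):
        (R → R): β-rule — branch into ¬R  //  R.
          branch 2.2.1 (add ¬R):
            ¬(P ∧ Q): β-rule — branch into ¬P  //  ¬Q.
              branch 2.2.1.1 (add ¬P):
                ○ open, literals {P=false, Q=true, R=false}.
              branch 2.2.1.2 (add ¬Q):
                × closes — contains both Q and ¬Q.
          branch 2.2.2 (add R):
            ¬(P ∧ Q): β-rule — branch into ¬P  //  ¬Q.
              branch 2.2.2.1 (add ¬P):
                ○ open, literals {P=false, Q=true, R=true}.
              branch 2.2.2.2 (add ¬Q):
                × closes — contains both Q and ¬Q.
3 branches closed, 8 open.
An open branch gives a countermodel: P=false, R=false (unmentioned atoms arbitrary); under it the original formula is false.

Not valid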